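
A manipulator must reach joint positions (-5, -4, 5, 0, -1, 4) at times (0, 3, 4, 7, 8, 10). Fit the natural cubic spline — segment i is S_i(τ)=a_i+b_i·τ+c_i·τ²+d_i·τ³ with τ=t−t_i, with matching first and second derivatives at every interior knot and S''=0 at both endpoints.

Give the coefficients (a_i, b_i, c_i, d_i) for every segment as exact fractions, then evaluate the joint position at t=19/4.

  seg 0: a=-5 b=-6025/1686 c=0 d=6587/15174
  seg 1: a=-4 b=6868/843 c=6587/1686 d=-5149/1686
  seg 2: a=5 b=3821/562 c=-4430/843 d=12307/15174
  seg 3: a=0 b=-796/281 c=1149/562 d=-119/562
  seg 4: a=-1 b=349/562 c=396/281 d=-66/281
S(19/4) = 269235/35968

Δ: Δ0=1/3, Δ1=9, Δ2=-5/3, Δ3=-1, Δ4=5/2
row 1: diag=8, rhs=52; c'=1/8, d'=13/2
row 2: denom=8−1·1/8=63/8; d'=(-64−1·13/2)/(63/8)=-188/21
row 3: denom=8−3·8/21=48/7; d'=(4−3·-188/21)/(48/7)=9/2
row 4: denom=6−1·7/48=281/48; d'=(21−1·9/2)/(281/48)=792/281
back: M4=792/281
back: M3=9/2−7/48·792/281=1149/281
back: M2=-188/21−8/21·1149/281=-8860/843
back: M1=13/2−1/8·-8860/843=6587/843
M: M0=0, M1=6587/843, M2=-8860/843, M3=1149/281, M4=792/281, M5=0
seg 0: a=-5, c=M0/2=0, d=(M1−M0)/(6·3)=6587/15174, b=Δ0−h0·(2M0+M1)/6=-6025/1686
seg 1: a=-4, c=M1/2=6587/1686, d=(M2−M1)/(6·1)=-5149/1686, b=Δ1−h1·(2M1+M2)/6=6868/843
seg 2: a=5, c=M2/2=-4430/843, d=(M3−M2)/(6·3)=12307/15174, b=Δ2−h2·(2M2+M3)/6=3821/562
seg 3: a=0, c=M3/2=1149/562, d=(M4−M3)/(6·1)=-119/562, b=Δ3−h3·(2M3+M4)/6=-796/281
seg 4: a=-1, c=M4/2=396/281, d=(M5−M4)/(6·2)=-66/281, b=Δ4−h4·(2M4+M5)/6=349/562
t_q=19/4 → seg 2, τ=3/4; S=5+3821/562·τ+-4430/843·τ²+12307/15174·τ³=269235/35968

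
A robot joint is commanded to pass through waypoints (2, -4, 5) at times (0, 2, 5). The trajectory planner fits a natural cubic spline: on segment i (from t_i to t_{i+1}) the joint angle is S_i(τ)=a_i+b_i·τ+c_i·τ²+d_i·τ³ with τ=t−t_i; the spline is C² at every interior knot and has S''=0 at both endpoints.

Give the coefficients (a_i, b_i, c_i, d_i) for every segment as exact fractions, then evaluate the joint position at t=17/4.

  seg 0: a=2 b=-21/5 c=0 d=3/10
  seg 1: a=-4 b=-3/5 c=9/5 d=-1/5
S(17/4) = 95/64

Δ: Δ0=-3, Δ1=3
row 1: diag=10, rhs=36; c'=3/10, d'=18/5
back: M1=18/5
M: M0=0, M1=18/5, M2=0
seg 0: a=2, c=M0/2=0, d=(M1−M0)/(6·2)=3/10, b=Δ0−h0·(2M0+M1)/6=-21/5
seg 1: a=-4, c=M1/2=9/5, d=(M2−M1)/(6·3)=-1/5, b=Δ1−h1·(2M1+M2)/6=-3/5
t_q=17/4 → seg 1, τ=9/4; S=-4+-3/5·τ+9/5·τ²+-1/5·τ³=95/64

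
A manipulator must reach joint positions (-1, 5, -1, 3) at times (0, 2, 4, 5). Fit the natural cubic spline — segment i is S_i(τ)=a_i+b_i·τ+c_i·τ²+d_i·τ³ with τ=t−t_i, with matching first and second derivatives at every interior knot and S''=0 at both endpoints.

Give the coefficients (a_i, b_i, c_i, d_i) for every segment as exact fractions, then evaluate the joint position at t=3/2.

  seg 0: a=-1 b=58/11 c=0 d=-25/44
  seg 1: a=5 b=-17/11 c=-75/22 d=59/44
  seg 2: a=-1 b=10/11 c=51/11 d=-17/11
S(3/2) = 1757/352

Δ: Δ0=3, Δ1=-3, Δ2=4
row 1: diag=8, rhs=-36; c'=1/4, d'=-9/2
row 2: denom=6−2·1/4=11/2; d'=(42−2·-9/2)/(11/2)=102/11
back: M2=102/11
back: M1=-9/2−1/4·102/11=-75/11
M: M0=0, M1=-75/11, M2=102/11, M3=0
seg 0: a=-1, c=M0/2=0, d=(M1−M0)/(6·2)=-25/44, b=Δ0−h0·(2M0+M1)/6=58/11
seg 1: a=5, c=M1/2=-75/22, d=(M2−M1)/(6·2)=59/44, b=Δ1−h1·(2M1+M2)/6=-17/11
seg 2: a=-1, c=M2/2=51/11, d=(M3−M2)/(6·1)=-17/11, b=Δ2−h2·(2M2+M3)/6=10/11
t_q=3/2 → seg 0, τ=3/2; S=-1+58/11·τ+0·τ²+-25/44·τ³=1757/352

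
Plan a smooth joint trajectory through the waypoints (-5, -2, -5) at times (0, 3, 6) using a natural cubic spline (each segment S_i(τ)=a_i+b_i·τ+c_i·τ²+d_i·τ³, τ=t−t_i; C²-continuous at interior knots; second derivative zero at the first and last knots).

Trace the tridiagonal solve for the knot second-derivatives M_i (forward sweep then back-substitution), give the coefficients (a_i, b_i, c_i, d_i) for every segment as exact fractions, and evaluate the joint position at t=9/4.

Δ: Δ0=1, Δ1=-1
row 1: diag=12, rhs=-12; c'=1/4, d'=-1
back: M1=-1
M: M0=0, M1=-1, M2=0
seg 0: a=-5, c=M0/2=0, d=(M1−M0)/(6·3)=-1/18, b=Δ0−h0·(2M0+M1)/6=3/2
seg 1: a=-2, c=M1/2=-1/2, d=(M2−M1)/(6·3)=1/18, b=Δ1−h1·(2M1+M2)/6=0
t_q=9/4 → seg 0, τ=9/4; S=-5+3/2·τ+0·τ²+-1/18·τ³=-289/128

  seg 0: a=-5 b=3/2 c=0 d=-1/18
  seg 1: a=-2 b=0 c=-1/2 d=1/18
S(9/4) = -289/128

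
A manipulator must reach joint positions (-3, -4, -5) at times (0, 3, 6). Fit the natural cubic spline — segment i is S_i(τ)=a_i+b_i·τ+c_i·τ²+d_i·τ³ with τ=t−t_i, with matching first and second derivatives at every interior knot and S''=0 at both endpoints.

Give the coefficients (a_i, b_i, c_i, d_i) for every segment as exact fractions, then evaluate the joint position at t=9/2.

Δ: Δ0=-1/3, Δ1=-1/3
row 1: diag=12, rhs=0; c'=1/4, d'=0
back: M1=0
M: M0=0, M1=0, M2=0
seg 0: a=-3, c=M0/2=0, d=(M1−M0)/(6·3)=0, b=Δ0−h0·(2M0+M1)/6=-1/3
seg 1: a=-4, c=M1/2=0, d=(M2−M1)/(6·3)=0, b=Δ1−h1·(2M1+M2)/6=-1/3
t_q=9/2 → seg 1, τ=3/2; S=-4+-1/3·τ+0·τ²+0·τ³=-9/2

  seg 0: a=-3 b=-1/3 c=0 d=0
  seg 1: a=-4 b=-1/3 c=0 d=0
S(9/2) = -9/2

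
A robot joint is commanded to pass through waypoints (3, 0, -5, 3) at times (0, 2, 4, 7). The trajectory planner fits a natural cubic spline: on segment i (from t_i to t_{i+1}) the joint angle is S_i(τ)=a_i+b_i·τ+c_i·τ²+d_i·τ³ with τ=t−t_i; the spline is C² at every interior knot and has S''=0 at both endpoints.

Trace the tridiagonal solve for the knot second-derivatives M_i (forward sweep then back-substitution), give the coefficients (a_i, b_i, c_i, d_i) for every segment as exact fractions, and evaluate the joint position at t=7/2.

Δ: Δ0=-3/2, Δ1=-5/2, Δ2=8/3
row 1: diag=8, rhs=-6; c'=1/4, d'=-3/4
row 2: denom=10−2·1/4=19/2; d'=(31−2·-3/4)/(19/2)=65/19
back: M2=65/19
back: M1=-3/4−1/4·65/19=-61/38
M: M0=0, M1=-61/38, M2=65/19, M3=0
seg 0: a=3, c=M0/2=0, d=(M1−M0)/(6·2)=-61/456, b=Δ0−h0·(2M0+M1)/6=-55/57
seg 1: a=0, c=M1/2=-61/76, d=(M2−M1)/(6·2)=191/456, b=Δ1−h1·(2M1+M2)/6=-293/114
seg 2: a=-5, c=M2/2=65/38, d=(M3−M2)/(6·3)=-65/342, b=Δ2−h2·(2M2+M3)/6=-43/57
t_q=7/2 → seg 1, τ=3/2; S=0+-293/114·τ+-61/76·τ²+191/456·τ³=-5165/1216

  seg 0: a=3 b=-55/57 c=0 d=-61/456
  seg 1: a=0 b=-293/114 c=-61/76 d=191/456
  seg 2: a=-5 b=-43/57 c=65/38 d=-65/342
S(7/2) = -5165/1216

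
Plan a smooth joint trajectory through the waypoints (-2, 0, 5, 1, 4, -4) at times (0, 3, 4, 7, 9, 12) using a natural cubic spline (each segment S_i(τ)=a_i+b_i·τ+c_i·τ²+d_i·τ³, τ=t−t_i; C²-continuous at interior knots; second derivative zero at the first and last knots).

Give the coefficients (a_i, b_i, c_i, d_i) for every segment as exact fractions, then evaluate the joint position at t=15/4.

Δ: Δ0=2/3, Δ1=5, Δ2=-4/3, Δ3=3/2, Δ4=-8/3
row 1: diag=8, rhs=26; c'=1/8, d'=13/4
row 2: denom=8−1·1/8=63/8; d'=(-38−1·13/4)/(63/8)=-110/21
row 3: denom=10−3·8/21=62/7; d'=(17−3·-110/21)/(62/7)=229/62
row 4: denom=10−2·7/31=296/31; d'=(-25−2·229/62)/(296/31)=-251/74
back: M4=-251/74
back: M3=229/62−7/31·-251/74=165/37
back: M2=-110/21−8/21·165/37=-770/111
back: M1=13/4−1/8·-770/111=457/111
M: M0=0, M1=457/111, M2=-770/111, M3=165/37, M4=-251/74, M5=0
seg 0: a=-2, c=M0/2=0, d=(M1−M0)/(6·3)=457/1998, b=Δ0−h0·(2M0+M1)/6=-103/74
seg 1: a=0, c=M1/2=457/222, d=(M2−M1)/(6·1)=-409/222, b=Δ1−h1·(2M1+M2)/6=177/37
seg 2: a=5, c=M2/2=-385/111, d=(M3−M2)/(6·3)=1265/1998, b=Δ2−h2·(2M2+M3)/6=749/222
seg 3: a=1, c=M3/2=165/74, d=(M4−M3)/(6·2)=-581/888, b=Δ3−h3·(2M3+M4)/6=-38/111
seg 4: a=4, c=M4/2=-251/148, d=(M5−M4)/(6·3)=251/1332, b=Δ4−h4·(2M4+M5)/6=161/222
t_q=15/4 → seg 1, τ=3/4; S=0+177/37·τ+457/222·τ²+-409/222·τ³=18795/4736

  seg 0: a=-2 b=-103/74 c=0 d=457/1998
  seg 1: a=0 b=177/37 c=457/222 d=-409/222
  seg 2: a=5 b=749/222 c=-385/111 d=1265/1998
  seg 3: a=1 b=-38/111 c=165/74 d=-581/888
  seg 4: a=4 b=161/222 c=-251/148 d=251/1332
S(15/4) = 18795/4736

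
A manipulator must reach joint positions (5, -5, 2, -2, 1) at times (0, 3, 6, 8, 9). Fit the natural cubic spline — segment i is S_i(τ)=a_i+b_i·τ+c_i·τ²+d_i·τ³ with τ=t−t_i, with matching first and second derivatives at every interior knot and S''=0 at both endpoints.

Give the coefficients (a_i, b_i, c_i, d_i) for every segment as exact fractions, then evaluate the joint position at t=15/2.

  seg 0: a=5 b=-556/103 c=0 d=638/2781
  seg 1: a=-5 b=82/103 c=638/309 d=-1439/2781
  seg 2: a=2 b=-81/103 c=-267/103 d=409/412
  seg 3: a=-2 b=78/103 c=693/206 d=-231/206
S(15/2) = -5477/3296

Δ: Δ0=-10/3, Δ1=7/3, Δ2=-2, Δ3=3
row 1: diag=12, rhs=34; c'=1/4, d'=17/6
row 2: denom=10−3·1/4=37/4; d'=(-26−3·17/6)/(37/4)=-138/37
row 3: denom=6−2·8/37=206/37; d'=(30−2·-138/37)/(206/37)=693/103
back: M3=693/103
back: M2=-138/37−8/37·693/103=-534/103
back: M1=17/6−1/4·-534/103=1276/309
M: M0=0, M1=1276/309, M2=-534/103, M3=693/103, M4=0
seg 0: a=5, c=M0/2=0, d=(M1−M0)/(6·3)=638/2781, b=Δ0−h0·(2M0+M1)/6=-556/103
seg 1: a=-5, c=M1/2=638/309, d=(M2−M1)/(6·3)=-1439/2781, b=Δ1−h1·(2M1+M2)/6=82/103
seg 2: a=2, c=M2/2=-267/103, d=(M3−M2)/(6·2)=409/412, b=Δ2−h2·(2M2+M3)/6=-81/103
seg 3: a=-2, c=M3/2=693/206, d=(M4−M3)/(6·1)=-231/206, b=Δ3−h3·(2M3+M4)/6=78/103
t_q=15/2 → seg 2, τ=3/2; S=2+-81/103·τ+-267/103·τ²+409/412·τ³=-5477/3296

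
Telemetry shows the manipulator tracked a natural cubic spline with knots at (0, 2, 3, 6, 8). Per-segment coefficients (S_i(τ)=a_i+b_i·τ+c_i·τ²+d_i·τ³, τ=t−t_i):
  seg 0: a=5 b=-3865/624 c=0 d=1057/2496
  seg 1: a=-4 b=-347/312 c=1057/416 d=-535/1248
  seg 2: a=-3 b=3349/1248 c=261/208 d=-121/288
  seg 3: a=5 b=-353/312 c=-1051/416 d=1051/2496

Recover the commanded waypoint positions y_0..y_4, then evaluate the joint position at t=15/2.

y_0=5 y_1=-4 y_2=-3 y_3=5 y_4=-4
S(15/2) = -6393/6656

y_0 = S_0(0) = a_0 = 5
y_1 = S_1(0) = a_1 = -4
y_2 = S_2(0) = a_2 = -3
y_3 = S_3(0) = a_3 = 5
y_4 = S_3(2) = -4
t_q=15/2 is in segment 3 (τ=3/2); S_3(τ)=-6393/6656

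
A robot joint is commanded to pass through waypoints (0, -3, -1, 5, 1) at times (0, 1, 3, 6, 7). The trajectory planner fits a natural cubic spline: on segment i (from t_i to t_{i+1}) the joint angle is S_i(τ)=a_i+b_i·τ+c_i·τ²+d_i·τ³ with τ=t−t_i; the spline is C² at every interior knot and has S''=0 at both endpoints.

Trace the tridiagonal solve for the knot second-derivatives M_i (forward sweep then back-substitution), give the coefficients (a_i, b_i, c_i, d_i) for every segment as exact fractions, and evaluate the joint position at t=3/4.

  seg 0: a=0 b=-707/197 c=0 d=116/197
  seg 1: a=-3 b=-359/197 c=348/197 d=-35/197
  seg 2: a=-1 b=613/197 c=138/197 d=-211/591
  seg 3: a=5 b=-458/197 c=-495/197 d=165/197
S(3/4) = -7701/3152

Δ: Δ0=-3, Δ1=1, Δ2=2, Δ3=-4
row 1: diag=6, rhs=24; c'=1/3, d'=4
row 2: denom=10−2·1/3=28/3; d'=(6−2·4)/(28/3)=-3/14
row 3: denom=8−3·9/28=197/28; d'=(-36−3·-3/14)/(197/28)=-990/197
back: M3=-990/197
back: M2=-3/14−9/28·-990/197=276/197
back: M1=4−1/3·276/197=696/197
M: M0=0, M1=696/197, M2=276/197, M3=-990/197, M4=0
seg 0: a=0, c=M0/2=0, d=(M1−M0)/(6·1)=116/197, b=Δ0−h0·(2M0+M1)/6=-707/197
seg 1: a=-3, c=M1/2=348/197, d=(M2−M1)/(6·2)=-35/197, b=Δ1−h1·(2M1+M2)/6=-359/197
seg 2: a=-1, c=M2/2=138/197, d=(M3−M2)/(6·3)=-211/591, b=Δ2−h2·(2M2+M3)/6=613/197
seg 3: a=5, c=M3/2=-495/197, d=(M4−M3)/(6·1)=165/197, b=Δ3−h3·(2M3+M4)/6=-458/197
t_q=3/4 → seg 0, τ=3/4; S=0+-707/197·τ+0·τ²+116/197·τ³=-7701/3152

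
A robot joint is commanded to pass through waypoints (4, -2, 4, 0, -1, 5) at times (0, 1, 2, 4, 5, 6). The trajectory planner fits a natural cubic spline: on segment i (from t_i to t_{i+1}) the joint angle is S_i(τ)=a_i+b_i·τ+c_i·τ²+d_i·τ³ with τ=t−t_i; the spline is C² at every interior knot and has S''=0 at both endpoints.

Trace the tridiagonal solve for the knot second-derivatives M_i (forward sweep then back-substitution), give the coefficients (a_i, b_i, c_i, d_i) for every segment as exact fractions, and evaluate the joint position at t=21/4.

Δ: Δ0=-6, Δ1=6, Δ2=-2, Δ3=-1, Δ4=6
row 1: diag=4, rhs=72; c'=1/4, d'=18
row 2: denom=6−1·1/4=23/4; d'=(-48−1·18)/(23/4)=-264/23
row 3: denom=6−2·8/23=122/23; d'=(6−2·-264/23)/(122/23)=333/61
row 4: denom=4−1·23/122=465/122; d'=(42−1·333/61)/(465/122)=1486/155
back: M4=1486/155
back: M3=333/61−23/122·1486/155=566/155
back: M2=-264/23−8/23·566/155=-1976/155
back: M1=18−1/4·-1976/155=3284/155
M: M0=0, M1=3284/155, M2=-1976/155, M3=566/155, M4=1486/155, M5=0
seg 0: a=4, c=M0/2=0, d=(M1−M0)/(6·1)=1642/465, b=Δ0−h0·(2M0+M1)/6=-4432/465
seg 1: a=-2, c=M1/2=1642/155, d=(M2−M1)/(6·1)=-526/93, b=Δ1−h1·(2M1+M2)/6=494/465
seg 2: a=4, c=M2/2=-988/155, d=(M3−M2)/(6·2)=41/30, b=Δ2−h2·(2M2+M3)/6=2456/465
seg 3: a=0, c=M3/2=283/155, d=(M4−M3)/(6·1)=92/93, b=Δ3−h3·(2M3+M4)/6=-1774/465
seg 4: a=-1, c=M4/2=743/155, d=(M5−M4)/(6·1)=-743/465, b=Δ4−h4·(2M4+M5)/6=1304/465
t_q=21/4 → seg 4, τ=1/4; S=-1+1304/465·τ+743/155·τ²+-743/465·τ³=-241/9920

  seg 0: a=4 b=-4432/465 c=0 d=1642/465
  seg 1: a=-2 b=494/465 c=1642/155 d=-526/93
  seg 2: a=4 b=2456/465 c=-988/155 d=41/30
  seg 3: a=0 b=-1774/465 c=283/155 d=92/93
  seg 4: a=-1 b=1304/465 c=743/155 d=-743/465
S(21/4) = -241/9920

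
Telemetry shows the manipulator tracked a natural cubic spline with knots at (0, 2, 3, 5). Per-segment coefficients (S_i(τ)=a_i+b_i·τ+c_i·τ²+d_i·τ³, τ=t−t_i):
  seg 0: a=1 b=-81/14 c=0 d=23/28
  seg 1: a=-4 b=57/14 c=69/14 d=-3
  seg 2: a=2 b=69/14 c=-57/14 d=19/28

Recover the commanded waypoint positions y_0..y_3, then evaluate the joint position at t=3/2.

y_0 = S_0(0) = a_0 = 1
y_1 = S_1(0) = a_1 = -4
y_2 = S_2(0) = a_2 = 2
y_3 = S_2(2) = 1
t_q=3/2 is in segment 0 (τ=3/2); S_0(τ)=-157/32

y_0=1 y_1=-4 y_2=2 y_3=1
S(3/2) = -157/32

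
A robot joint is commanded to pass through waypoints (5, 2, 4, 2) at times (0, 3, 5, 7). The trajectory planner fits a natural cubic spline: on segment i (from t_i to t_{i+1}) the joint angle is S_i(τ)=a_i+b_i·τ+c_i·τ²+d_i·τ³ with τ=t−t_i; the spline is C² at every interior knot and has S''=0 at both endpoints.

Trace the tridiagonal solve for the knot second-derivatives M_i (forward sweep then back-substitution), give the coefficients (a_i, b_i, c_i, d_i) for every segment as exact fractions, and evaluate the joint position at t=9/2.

Δ: Δ0=-1, Δ1=1, Δ2=-1
row 1: diag=10, rhs=12; c'=1/5, d'=6/5
row 2: denom=8−2·1/5=38/5; d'=(-12−2·6/5)/(38/5)=-36/19
back: M2=-36/19
back: M1=6/5−1/5·-36/19=30/19
M: M0=0, M1=30/19, M2=-36/19, M3=0
seg 0: a=5, c=M0/2=0, d=(M1−M0)/(6·3)=5/57, b=Δ0−h0·(2M0+M1)/6=-34/19
seg 1: a=2, c=M1/2=15/19, d=(M2−M1)/(6·2)=-11/38, b=Δ1−h1·(2M1+M2)/6=11/19
seg 2: a=4, c=M2/2=-18/19, d=(M3−M2)/(6·2)=3/19, b=Δ2−h2·(2M2+M3)/6=5/19
t_q=9/2 → seg 1, τ=3/2; S=2+11/19·τ+15/19·τ²+-11/38·τ³=1115/304

  seg 0: a=5 b=-34/19 c=0 d=5/57
  seg 1: a=2 b=11/19 c=15/19 d=-11/38
  seg 2: a=4 b=5/19 c=-18/19 d=3/19
S(9/2) = 1115/304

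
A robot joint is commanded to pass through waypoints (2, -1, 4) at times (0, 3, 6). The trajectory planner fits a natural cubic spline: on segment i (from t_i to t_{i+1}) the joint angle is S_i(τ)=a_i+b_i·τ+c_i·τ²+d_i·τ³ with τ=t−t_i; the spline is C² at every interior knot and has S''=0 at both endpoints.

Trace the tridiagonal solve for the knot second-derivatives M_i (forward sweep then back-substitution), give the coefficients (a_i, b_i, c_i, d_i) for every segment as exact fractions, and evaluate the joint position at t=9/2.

Δ: Δ0=-1, Δ1=5/3
row 1: diag=12, rhs=16; c'=1/4, d'=4/3
back: M1=4/3
M: M0=0, M1=4/3, M2=0
seg 0: a=2, c=M0/2=0, d=(M1−M0)/(6·3)=2/27, b=Δ0−h0·(2M0+M1)/6=-5/3
seg 1: a=-1, c=M1/2=2/3, d=(M2−M1)/(6·3)=-2/27, b=Δ1−h1·(2M1+M2)/6=1/3
t_q=9/2 → seg 1, τ=3/2; S=-1+1/3·τ+2/3·τ²+-2/27·τ³=3/4

  seg 0: a=2 b=-5/3 c=0 d=2/27
  seg 1: a=-1 b=1/3 c=2/3 d=-2/27
S(9/2) = 3/4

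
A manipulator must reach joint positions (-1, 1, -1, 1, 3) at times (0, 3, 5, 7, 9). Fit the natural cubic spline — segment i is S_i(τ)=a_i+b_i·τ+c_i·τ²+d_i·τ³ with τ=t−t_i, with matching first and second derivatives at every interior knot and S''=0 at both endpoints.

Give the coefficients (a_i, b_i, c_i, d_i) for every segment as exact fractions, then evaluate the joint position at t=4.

Δ: Δ0=2/3, Δ1=-1, Δ2=1, Δ3=1
row 1: diag=10, rhs=-10; c'=1/5, d'=-1
row 2: denom=8−2·1/5=38/5; d'=(12−2·-1)/(38/5)=35/19
row 3: denom=8−2·5/19=142/19; d'=(0−2·35/19)/(142/19)=-35/71
back: M3=-35/71
back: M2=35/19−5/19·-35/71=140/71
back: M1=-1−1/5·140/71=-99/71
M: M0=0, M1=-99/71, M2=140/71, M3=-35/71, M4=0
seg 0: a=-1, c=M0/2=0, d=(M1−M0)/(6·3)=-11/142, b=Δ0−h0·(2M0+M1)/6=581/426
seg 1: a=1, c=M1/2=-99/142, d=(M2−M1)/(6·2)=239/852, b=Δ1−h1·(2M1+M2)/6=-155/213
seg 2: a=-1, c=M2/2=70/71, d=(M3−M2)/(6·2)=-175/852, b=Δ2−h2·(2M2+M3)/6=-32/213
seg 3: a=1, c=M3/2=-35/142, d=(M4−M3)/(6·2)=35/852, b=Δ3−h3·(2M3+M4)/6=283/213
t_q=4 → seg 1, τ=1; S=1+-155/213·τ+-99/142·τ²+239/852·τ³=-41/284

  seg 0: a=-1 b=581/426 c=0 d=-11/142
  seg 1: a=1 b=-155/213 c=-99/142 d=239/852
  seg 2: a=-1 b=-32/213 c=70/71 d=-175/852
  seg 3: a=1 b=283/213 c=-35/142 d=35/852
S(4) = -41/284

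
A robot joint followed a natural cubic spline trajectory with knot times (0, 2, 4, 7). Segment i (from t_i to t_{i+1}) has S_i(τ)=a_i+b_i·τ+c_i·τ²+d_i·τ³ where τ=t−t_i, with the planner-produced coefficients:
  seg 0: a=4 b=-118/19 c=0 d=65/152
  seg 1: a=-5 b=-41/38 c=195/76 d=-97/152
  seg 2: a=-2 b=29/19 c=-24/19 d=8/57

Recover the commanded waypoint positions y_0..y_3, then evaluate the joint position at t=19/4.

y_0 = S_0(0) = a_0 = 4
y_1 = S_1(0) = a_1 = -5
y_2 = S_2(0) = a_2 = -2
y_3 = S_2(3) = -5
t_q=19/4 is in segment 2 (τ=3/4); S_2(τ)=-229/152

y_0=4 y_1=-5 y_2=-2 y_3=-5
S(19/4) = -229/152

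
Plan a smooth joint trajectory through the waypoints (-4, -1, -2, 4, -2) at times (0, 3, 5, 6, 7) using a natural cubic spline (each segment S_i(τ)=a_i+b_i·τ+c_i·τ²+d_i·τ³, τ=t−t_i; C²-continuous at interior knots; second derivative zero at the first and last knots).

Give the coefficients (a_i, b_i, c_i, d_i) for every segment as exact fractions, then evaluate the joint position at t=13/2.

Δ: Δ0=1, Δ1=-1/2, Δ2=6, Δ3=-6
row 1: diag=10, rhs=-9; c'=1/5, d'=-9/10
row 2: denom=6−2·1/5=28/5; d'=(39−2·-9/10)/(28/5)=51/7
row 3: denom=4−1·5/28=107/28; d'=(-72−1·51/7)/(107/28)=-2220/107
back: M3=-2220/107
back: M2=51/7−5/28·-2220/107=1176/107
back: M1=-9/10−1/5·1176/107=-663/214
M: M0=0, M1=-663/214, M2=1176/107, M3=-2220/107, M4=0
seg 0: a=-4, c=M0/2=0, d=(M1−M0)/(6·3)=-221/1284, b=Δ0−h0·(2M0+M1)/6=1091/428
seg 1: a=-1, c=M1/2=-663/428, d=(M2−M1)/(6·2)=1005/856, b=Δ1−h1·(2M1+M2)/6=-449/214
seg 2: a=-2, c=M2/2=588/107, d=(M3−M2)/(6·1)=-566/107, b=Δ2−h2·(2M2+M3)/6=620/107
seg 3: a=4, c=M3/2=-1110/107, d=(M4−M3)/(6·1)=370/107, b=Δ3−h3·(2M3+M4)/6=98/107
t_q=13/2 → seg 3, τ=1/2; S=4+98/107·τ+-1110/107·τ²+370/107·τ³=983/428

  seg 0: a=-4 b=1091/428 c=0 d=-221/1284
  seg 1: a=-1 b=-449/214 c=-663/428 d=1005/856
  seg 2: a=-2 b=620/107 c=588/107 d=-566/107
  seg 3: a=4 b=98/107 c=-1110/107 d=370/107
S(13/2) = 983/428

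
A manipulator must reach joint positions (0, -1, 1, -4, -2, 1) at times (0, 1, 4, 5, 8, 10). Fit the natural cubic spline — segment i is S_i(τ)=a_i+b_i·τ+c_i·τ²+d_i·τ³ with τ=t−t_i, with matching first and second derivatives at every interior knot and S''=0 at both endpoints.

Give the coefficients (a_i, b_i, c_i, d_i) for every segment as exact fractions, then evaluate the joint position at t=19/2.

Δ: Δ0=-1, Δ1=2/3, Δ2=-5, Δ3=2/3, Δ4=3/2
row 1: diag=8, rhs=10; c'=3/8, d'=5/4
row 2: denom=8−3·3/8=55/8; d'=(-34−3·5/4)/(55/8)=-302/55
row 3: denom=8−1·8/55=432/55; d'=(34−1·-302/55)/(432/55)=181/36
row 4: denom=10−3·55/144=425/48; d'=(5−3·181/36)/(425/48)=-484/425
back: M4=-484/425
back: M3=181/36−55/144·-484/425=1393/255
back: M2=-302/55−8/55·1393/255=-8014/1275
back: M1=5/4−3/8·-8014/1275=1533/425
M: M0=0, M1=1533/425, M2=-8014/1275, M3=1393/255, M4=-484/425, M5=0
seg 0: a=0, c=M0/2=0, d=(M1−M0)/(6·1)=511/850, b=Δ0−h0·(2M0+M1)/6=-1361/850
seg 1: a=-1, c=M1/2=1533/850, d=(M2−M1)/(6·3)=-12613/22950, b=Δ1−h1·(2M1+M2)/6=86/425
seg 2: a=1, c=M2/2=-4007/1275, d=(M3−M2)/(6·1)=4993/2550, b=Δ2−h2·(2M2+M3)/6=-3243/850
seg 3: a=-4, c=M3/2=1393/510, d=(M4−M3)/(6·3)=-8417/22950, b=Δ3−h3·(2M3+M4)/6=-317/75
seg 4: a=-2, c=M4/2=-242/425, d=(M5−M4)/(6·2)=121/1275, b=Δ4−h4·(2M4+M5)/6=5761/2550
t_q=19/2 → seg 4, τ=3/2; S=-2+5761/2550·τ+-242/425·τ²+121/1275·τ³=291/680

  seg 0: a=0 b=-1361/850 c=0 d=511/850
  seg 1: a=-1 b=86/425 c=1533/850 d=-12613/22950
  seg 2: a=1 b=-3243/850 c=-4007/1275 d=4993/2550
  seg 3: a=-4 b=-317/75 c=1393/510 d=-8417/22950
  seg 4: a=-2 b=5761/2550 c=-242/425 d=121/1275
S(19/2) = 291/680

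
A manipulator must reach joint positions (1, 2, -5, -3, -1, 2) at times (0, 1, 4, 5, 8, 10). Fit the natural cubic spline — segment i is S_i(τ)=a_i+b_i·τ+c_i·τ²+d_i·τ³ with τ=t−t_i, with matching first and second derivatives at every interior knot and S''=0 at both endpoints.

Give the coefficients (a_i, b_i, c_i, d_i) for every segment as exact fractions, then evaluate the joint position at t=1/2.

Δ: Δ0=1, Δ1=-7/3, Δ2=2, Δ3=2/3, Δ4=3/2
row 1: diag=8, rhs=-20; c'=3/8, d'=-5/2
row 2: denom=8−3·3/8=55/8; d'=(26−3·-5/2)/(55/8)=268/55
row 3: denom=8−1·8/55=432/55; d'=(-8−1·268/55)/(432/55)=-59/36
row 4: denom=10−3·55/144=425/48; d'=(5−3·-59/36)/(425/48)=28/25
back: M4=28/25
back: M3=-59/36−55/144·28/25=-31/15
back: M2=268/55−8/55·-31/15=388/75
back: M1=-5/2−3/8·388/75=-111/25
M: M0=0, M1=-111/25, M2=388/75, M3=-31/15, M4=28/25, M5=0
seg 0: a=1, c=M0/2=0, d=(M1−M0)/(6·1)=-37/50, b=Δ0−h0·(2M0+M1)/6=87/50
seg 1: a=2, c=M1/2=-111/50, d=(M2−M1)/(6·3)=721/1350, b=Δ1−h1·(2M1+M2)/6=-12/25
seg 2: a=-5, c=M2/2=194/75, d=(M3−M2)/(6·1)=-181/150, b=Δ2−h2·(2M2+M3)/6=31/50
seg 3: a=-3, c=M3/2=-31/30, d=(M4−M3)/(6·3)=239/1350, b=Δ3−h3·(2M3+M4)/6=163/75
seg 4: a=-1, c=M4/2=14/25, d=(M5−M4)/(6·2)=-7/75, b=Δ4−h4·(2M4+M5)/6=113/150
t_q=1/2 → seg 0, τ=1/2; S=1+87/50·τ+0·τ²+-37/50·τ³=711/400

  seg 0: a=1 b=87/50 c=0 d=-37/50
  seg 1: a=2 b=-12/25 c=-111/50 d=721/1350
  seg 2: a=-5 b=31/50 c=194/75 d=-181/150
  seg 3: a=-3 b=163/75 c=-31/30 d=239/1350
  seg 4: a=-1 b=113/150 c=14/25 d=-7/75
S(1/2) = 711/400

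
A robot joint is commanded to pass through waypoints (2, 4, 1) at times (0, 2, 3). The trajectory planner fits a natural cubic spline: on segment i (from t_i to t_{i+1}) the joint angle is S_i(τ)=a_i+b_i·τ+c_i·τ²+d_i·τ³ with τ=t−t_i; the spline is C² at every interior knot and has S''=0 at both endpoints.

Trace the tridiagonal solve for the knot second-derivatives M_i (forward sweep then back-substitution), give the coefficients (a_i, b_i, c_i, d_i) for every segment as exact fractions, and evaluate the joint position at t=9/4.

  seg 0: a=2 b=7/3 c=0 d=-1/3
  seg 1: a=4 b=-5/3 c=-2 d=2/3
S(9/4) = 111/32

Δ: Δ0=1, Δ1=-3
row 1: diag=6, rhs=-24; c'=1/6, d'=-4
back: M1=-4
M: M0=0, M1=-4, M2=0
seg 0: a=2, c=M0/2=0, d=(M1−M0)/(6·2)=-1/3, b=Δ0−h0·(2M0+M1)/6=7/3
seg 1: a=4, c=M1/2=-2, d=(M2−M1)/(6·1)=2/3, b=Δ1−h1·(2M1+M2)/6=-5/3
t_q=9/4 → seg 1, τ=1/4; S=4+-5/3·τ+-2·τ²+2/3·τ³=111/32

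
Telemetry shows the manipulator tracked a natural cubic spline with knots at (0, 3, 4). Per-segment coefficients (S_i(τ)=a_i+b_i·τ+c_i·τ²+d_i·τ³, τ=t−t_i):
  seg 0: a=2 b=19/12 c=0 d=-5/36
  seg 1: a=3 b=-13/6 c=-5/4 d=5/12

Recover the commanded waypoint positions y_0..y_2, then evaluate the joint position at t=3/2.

y_0=2 y_1=3 y_2=0
S(3/2) = 125/32

y_0 = S_0(0) = a_0 = 2
y_1 = S_1(0) = a_1 = 3
y_2 = S_1(1) = 0
t_q=3/2 is in segment 0 (τ=3/2); S_0(τ)=125/32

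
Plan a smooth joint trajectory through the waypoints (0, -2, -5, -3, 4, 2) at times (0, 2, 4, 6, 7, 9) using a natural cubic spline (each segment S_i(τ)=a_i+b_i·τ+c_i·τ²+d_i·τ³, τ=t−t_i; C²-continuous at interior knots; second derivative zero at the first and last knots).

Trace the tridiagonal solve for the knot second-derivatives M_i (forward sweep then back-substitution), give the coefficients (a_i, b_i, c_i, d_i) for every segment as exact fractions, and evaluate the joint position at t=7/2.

Δ: Δ0=-1, Δ1=-3/2, Δ2=1, Δ3=7, Δ4=-1
row 1: diag=8, rhs=-3; c'=1/4, d'=-3/8
row 2: denom=8−2·1/4=15/2; d'=(15−2·-3/8)/(15/2)=21/10
row 3: denom=6−2·4/15=82/15; d'=(36−2·21/10)/(82/15)=477/82
row 4: denom=6−1·15/82=477/82; d'=(-48−1·477/82)/(477/82)=-1471/159
back: M4=-1471/159
back: M3=477/82−15/82·-1471/159=398/53
back: M2=21/10−4/15·398/53=31/318
back: M1=-3/8−1/4·31/318=-127/318
M: M0=0, M1=-127/318, M2=31/318, M3=398/53, M4=-1471/159, M5=0
seg 0: a=0, c=M0/2=0, d=(M1−M0)/(6·2)=-127/3816, b=Δ0−h0·(2M0+M1)/6=-827/954
seg 1: a=-2, c=M1/2=-127/636, d=(M2−M1)/(6·2)=79/1908, b=Δ1−h1·(2M1+M2)/6=-604/477
seg 2: a=-5, c=M2/2=31/636, d=(M3−M2)/(6·2)=2357/3816, b=Δ2−h2·(2M2+M3)/6=-748/477
seg 3: a=-3, c=M3/2=199/53, d=(M4−M3)/(6·1)=-2665/954, b=Δ3−h3·(2M3+M4)/6=5761/954
seg 4: a=4, c=M4/2=-1471/318, d=(M5−M4)/(6·2)=1471/1908, b=Δ4−h4·(2M4+M5)/6=2465/477
t_q=7/2 → seg 1, τ=3/2; S=-2+-604/477·τ+-127/636·τ²+79/1908·τ³=-21415/5088

  seg 0: a=0 b=-827/954 c=0 d=-127/3816
  seg 1: a=-2 b=-604/477 c=-127/636 d=79/1908
  seg 2: a=-5 b=-748/477 c=31/636 d=2357/3816
  seg 3: a=-3 b=5761/954 c=199/53 d=-2665/954
  seg 4: a=4 b=2465/477 c=-1471/318 d=1471/1908
S(7/2) = -21415/5088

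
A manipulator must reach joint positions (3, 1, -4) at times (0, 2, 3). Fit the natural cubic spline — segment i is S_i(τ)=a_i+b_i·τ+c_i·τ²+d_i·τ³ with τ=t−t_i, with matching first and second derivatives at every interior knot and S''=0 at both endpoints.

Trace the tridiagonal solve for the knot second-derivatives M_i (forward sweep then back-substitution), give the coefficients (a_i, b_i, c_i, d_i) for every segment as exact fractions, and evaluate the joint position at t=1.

Δ: Δ0=-1, Δ1=-5
row 1: diag=6, rhs=-24; c'=1/6, d'=-4
back: M1=-4
M: M0=0, M1=-4, M2=0
seg 0: a=3, c=M0/2=0, d=(M1−M0)/(6·2)=-1/3, b=Δ0−h0·(2M0+M1)/6=1/3
seg 1: a=1, c=M1/2=-2, d=(M2−M1)/(6·1)=2/3, b=Δ1−h1·(2M1+M2)/6=-11/3
t_q=1 → seg 0, τ=1; S=3+1/3·τ+0·τ²+-1/3·τ³=3

  seg 0: a=3 b=1/3 c=0 d=-1/3
  seg 1: a=1 b=-11/3 c=-2 d=2/3
S(1) = 3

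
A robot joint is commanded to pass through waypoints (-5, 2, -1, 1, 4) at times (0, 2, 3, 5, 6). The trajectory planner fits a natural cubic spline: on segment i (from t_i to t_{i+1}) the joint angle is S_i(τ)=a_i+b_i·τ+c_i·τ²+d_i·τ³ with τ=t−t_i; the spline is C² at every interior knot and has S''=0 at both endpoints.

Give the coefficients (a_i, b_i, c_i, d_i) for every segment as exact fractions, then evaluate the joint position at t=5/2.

  seg 0: a=-5 b=369/62 c=0 d=-19/31
  seg 1: a=2 b=-87/62 c=-114/31 d=129/62
  seg 2: a=-1 b=-78/31 c=159/62 d=-25/62
  seg 3: a=1 b=90/31 c=9/62 d=-3/62
S(5/2) = 317/496

Δ: Δ0=7/2, Δ1=-3, Δ2=1, Δ3=3
row 1: diag=6, rhs=-39; c'=1/6, d'=-13/2
row 2: denom=6−1·1/6=35/6; d'=(24−1·-13/2)/(35/6)=183/35
row 3: denom=6−2·12/35=186/35; d'=(12−2·183/35)/(186/35)=9/31
back: M3=9/31
back: M2=183/35−12/35·9/31=159/31
back: M1=-13/2−1/6·159/31=-228/31
M: M0=0, M1=-228/31, M2=159/31, M3=9/31, M4=0
seg 0: a=-5, c=M0/2=0, d=(M1−M0)/(6·2)=-19/31, b=Δ0−h0·(2M0+M1)/6=369/62
seg 1: a=2, c=M1/2=-114/31, d=(M2−M1)/(6·1)=129/62, b=Δ1−h1·(2M1+M2)/6=-87/62
seg 2: a=-1, c=M2/2=159/62, d=(M3−M2)/(6·2)=-25/62, b=Δ2−h2·(2M2+M3)/6=-78/31
seg 3: a=1, c=M3/2=9/62, d=(M4−M3)/(6·1)=-3/62, b=Δ3−h3·(2M3+M4)/6=90/31
t_q=5/2 → seg 1, τ=1/2; S=2+-87/62·τ+-114/31·τ²+129/62·τ³=317/496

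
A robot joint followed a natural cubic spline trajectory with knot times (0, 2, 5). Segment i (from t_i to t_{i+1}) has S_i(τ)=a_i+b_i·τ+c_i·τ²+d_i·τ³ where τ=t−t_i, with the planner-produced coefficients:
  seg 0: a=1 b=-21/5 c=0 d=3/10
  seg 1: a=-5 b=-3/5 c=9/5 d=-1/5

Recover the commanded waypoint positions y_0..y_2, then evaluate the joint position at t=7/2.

y_0 = S_0(0) = a_0 = 1
y_1 = S_1(0) = a_1 = -5
y_2 = S_1(3) = 4
t_q=7/2 is in segment 1 (τ=3/2); S_1(τ)=-101/40

y_0=1 y_1=-5 y_2=4
S(7/2) = -101/40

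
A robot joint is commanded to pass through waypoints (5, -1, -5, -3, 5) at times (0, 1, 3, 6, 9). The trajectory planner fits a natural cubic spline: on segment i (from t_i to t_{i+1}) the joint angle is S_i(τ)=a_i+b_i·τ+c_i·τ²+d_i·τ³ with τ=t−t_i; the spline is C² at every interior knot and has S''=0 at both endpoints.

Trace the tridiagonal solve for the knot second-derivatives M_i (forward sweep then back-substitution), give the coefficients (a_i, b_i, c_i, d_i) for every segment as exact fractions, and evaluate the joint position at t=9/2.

Δ: Δ0=-6, Δ1=-2, Δ2=2/3, Δ3=8/3
row 1: diag=6, rhs=24; c'=1/3, d'=4
row 2: denom=10−2·1/3=28/3; d'=(16−2·4)/(28/3)=6/7
row 3: denom=12−3·9/28=309/28; d'=(12−3·6/7)/(309/28)=88/103
back: M3=88/103
back: M2=6/7−9/28·88/103=60/103
back: M1=4−1/3·60/103=392/103
M: M0=0, M1=392/103, M2=60/103, M3=88/103, M4=0
seg 0: a=5, c=M0/2=0, d=(M1−M0)/(6·1)=196/309, b=Δ0−h0·(2M0+M1)/6=-2050/309
seg 1: a=-1, c=M1/2=196/103, d=(M2−M1)/(6·2)=-83/309, b=Δ1−h1·(2M1+M2)/6=-1462/309
seg 2: a=-5, c=M2/2=30/103, d=(M3−M2)/(6·3)=14/927, b=Δ2−h2·(2M2+M3)/6=-106/309
seg 3: a=-3, c=M3/2=44/103, d=(M4−M3)/(6·3)=-44/927, b=Δ3−h3·(2M3+M4)/6=560/309
t_q=9/2 → seg 2, τ=3/2; S=-5+-106/309·τ+30/103·τ²+14/927·τ³=-1981/412

  seg 0: a=5 b=-2050/309 c=0 d=196/309
  seg 1: a=-1 b=-1462/309 c=196/103 d=-83/309
  seg 2: a=-5 b=-106/309 c=30/103 d=14/927
  seg 3: a=-3 b=560/309 c=44/103 d=-44/927
S(9/2) = -1981/412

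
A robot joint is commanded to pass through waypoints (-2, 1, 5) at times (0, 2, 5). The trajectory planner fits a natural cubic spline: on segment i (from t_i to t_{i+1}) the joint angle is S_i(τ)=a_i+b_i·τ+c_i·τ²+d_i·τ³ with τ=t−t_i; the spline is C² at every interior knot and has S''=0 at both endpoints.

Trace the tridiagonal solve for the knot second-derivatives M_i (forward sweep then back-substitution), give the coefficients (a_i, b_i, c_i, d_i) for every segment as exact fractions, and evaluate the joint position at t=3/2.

  seg 0: a=-2 b=23/15 c=0 d=-1/120
  seg 1: a=1 b=43/30 c=-1/20 d=1/180
S(3/2) = 87/320

Δ: Δ0=3/2, Δ1=4/3
row 1: diag=10, rhs=-1; c'=3/10, d'=-1/10
back: M1=-1/10
M: M0=0, M1=-1/10, M2=0
seg 0: a=-2, c=M0/2=0, d=(M1−M0)/(6·2)=-1/120, b=Δ0−h0·(2M0+M1)/6=23/15
seg 1: a=1, c=M1/2=-1/20, d=(M2−M1)/(6·3)=1/180, b=Δ1−h1·(2M1+M2)/6=43/30
t_q=3/2 → seg 0, τ=3/2; S=-2+23/15·τ+0·τ²+-1/120·τ³=87/320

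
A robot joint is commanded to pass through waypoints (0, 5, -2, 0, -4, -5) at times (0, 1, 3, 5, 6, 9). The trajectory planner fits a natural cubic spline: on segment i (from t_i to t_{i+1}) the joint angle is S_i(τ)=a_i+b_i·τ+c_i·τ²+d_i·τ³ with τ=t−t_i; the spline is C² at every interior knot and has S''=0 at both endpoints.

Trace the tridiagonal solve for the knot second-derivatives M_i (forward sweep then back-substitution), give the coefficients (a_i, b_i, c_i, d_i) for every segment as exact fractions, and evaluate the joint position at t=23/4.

  seg 0: a=0 b=38705/5628 c=0 d=-10565/5628
  seg 1: a=5 b=3505/2814 c=-10565/1876 d=18341/11256
  seg 2: a=-2 b=-2431/1407 c=1944/469 d=-559/402
  seg 3: a=0 b=-2581/1407 c=-1969/469 d=2860/1407
  seg 4: a=-4 b=-5815/1407 c=891/469 d=-99/469
S(23/4) = -10805/3752

Δ: Δ0=5, Δ1=-7/2, Δ2=1, Δ3=-4, Δ4=-1/3
row 1: diag=6, rhs=-51; c'=1/3, d'=-17/2
row 2: denom=8−2·1/3=22/3; d'=(27−2·-17/2)/(22/3)=6
row 3: denom=6−2·3/11=60/11; d'=(-30−2·6)/(60/11)=-77/10
row 4: denom=8−1·11/60=469/60; d'=(22−1·-77/10)/(469/60)=1782/469
back: M4=1782/469
back: M3=-77/10−11/60·1782/469=-3938/469
back: M2=6−3/11·-3938/469=3888/469
back: M1=-17/2−1/3·3888/469=-10565/938
M: M0=0, M1=-10565/938, M2=3888/469, M3=-3938/469, M4=1782/469, M5=0
seg 0: a=0, c=M0/2=0, d=(M1−M0)/(6·1)=-10565/5628, b=Δ0−h0·(2M0+M1)/6=38705/5628
seg 1: a=5, c=M1/2=-10565/1876, d=(M2−M1)/(6·2)=18341/11256, b=Δ1−h1·(2M1+M2)/6=3505/2814
seg 2: a=-2, c=M2/2=1944/469, d=(M3−M2)/(6·2)=-559/402, b=Δ2−h2·(2M2+M3)/6=-2431/1407
seg 3: a=0, c=M3/2=-1969/469, d=(M4−M3)/(6·1)=2860/1407, b=Δ3−h3·(2M3+M4)/6=-2581/1407
seg 4: a=-4, c=M4/2=891/469, d=(M5−M4)/(6·3)=-99/469, b=Δ4−h4·(2M4+M5)/6=-5815/1407
t_q=23/4 → seg 3, τ=3/4; S=0+-2581/1407·τ+-1969/469·τ²+2860/1407·τ³=-10805/3752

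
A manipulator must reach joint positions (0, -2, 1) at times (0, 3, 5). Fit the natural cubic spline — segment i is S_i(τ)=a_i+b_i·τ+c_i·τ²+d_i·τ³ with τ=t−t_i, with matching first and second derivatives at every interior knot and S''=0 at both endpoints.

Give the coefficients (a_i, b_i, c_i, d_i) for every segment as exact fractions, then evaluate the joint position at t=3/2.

Δ: Δ0=-2/3, Δ1=3/2
row 1: diag=10, rhs=13; c'=1/5, d'=13/10
back: M1=13/10
M: M0=0, M1=13/10, M2=0
seg 0: a=0, c=M0/2=0, d=(M1−M0)/(6·3)=13/180, b=Δ0−h0·(2M0+M1)/6=-79/60
seg 1: a=-2, c=M1/2=13/20, d=(M2−M1)/(6·2)=-13/120, b=Δ1−h1·(2M1+M2)/6=19/30
t_q=3/2 → seg 0, τ=3/2; S=0+-79/60·τ+0·τ²+13/180·τ³=-277/160

  seg 0: a=0 b=-79/60 c=0 d=13/180
  seg 1: a=-2 b=19/30 c=13/20 d=-13/120
S(3/2) = -277/160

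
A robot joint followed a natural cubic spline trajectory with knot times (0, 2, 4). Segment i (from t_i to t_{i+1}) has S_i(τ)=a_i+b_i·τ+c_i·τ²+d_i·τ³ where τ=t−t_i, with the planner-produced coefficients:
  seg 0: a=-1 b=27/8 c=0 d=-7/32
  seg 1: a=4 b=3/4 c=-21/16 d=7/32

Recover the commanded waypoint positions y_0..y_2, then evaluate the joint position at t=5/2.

y_0 = S_0(0) = a_0 = -1
y_1 = S_1(0) = a_1 = 4
y_2 = S_1(2) = 2
t_q=5/2 is in segment 1 (τ=1/2); S_1(τ)=1043/256

y_0=-1 y_1=4 y_2=2
S(5/2) = 1043/256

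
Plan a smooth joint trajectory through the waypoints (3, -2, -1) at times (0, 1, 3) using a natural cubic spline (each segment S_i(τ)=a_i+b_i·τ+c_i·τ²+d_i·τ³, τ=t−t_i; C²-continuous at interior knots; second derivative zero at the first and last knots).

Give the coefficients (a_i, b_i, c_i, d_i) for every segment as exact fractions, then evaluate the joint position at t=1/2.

  seg 0: a=3 b=-71/12 c=0 d=11/12
  seg 1: a=-2 b=-19/6 c=11/4 d=-11/24
S(1/2) = 5/32

Δ: Δ0=-5, Δ1=1/2
row 1: diag=6, rhs=33; c'=1/3, d'=11/2
back: M1=11/2
M: M0=0, M1=11/2, M2=0
seg 0: a=3, c=M0/2=0, d=(M1−M0)/(6·1)=11/12, b=Δ0−h0·(2M0+M1)/6=-71/12
seg 1: a=-2, c=M1/2=11/4, d=(M2−M1)/(6·2)=-11/24, b=Δ1−h1·(2M1+M2)/6=-19/6
t_q=1/2 → seg 0, τ=1/2; S=3+-71/12·τ+0·τ²+11/12·τ³=5/32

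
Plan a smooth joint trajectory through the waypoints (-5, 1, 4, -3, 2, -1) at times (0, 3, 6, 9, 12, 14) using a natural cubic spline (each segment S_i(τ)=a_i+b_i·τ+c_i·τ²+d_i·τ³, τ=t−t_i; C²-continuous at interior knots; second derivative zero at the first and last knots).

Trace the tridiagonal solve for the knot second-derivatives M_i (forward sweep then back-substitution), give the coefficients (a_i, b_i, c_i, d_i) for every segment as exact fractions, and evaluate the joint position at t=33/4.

Δ: Δ0=2, Δ1=1, Δ2=-7/3, Δ3=5/3, Δ4=-3/2
row 1: diag=12, rhs=-6; c'=1/4, d'=-1/2
row 2: denom=12−3·1/4=45/4; d'=(-20−3·-1/2)/(45/4)=-74/45
row 3: denom=12−3·4/15=56/5; d'=(24−3·-74/45)/(56/5)=31/12
row 4: denom=10−3·15/56=515/56; d'=(-19−3·31/12)/(515/56)=-1498/515
back: M4=-1498/515
back: M3=31/12−15/56·-1498/515=1039/309
back: M2=-74/45−4/15·1039/309=-3926/1545
back: M1=-1/2−1/4·-3926/1545=209/1545
M: M0=0, M1=209/1545, M2=-3926/1545, M3=1039/309, M4=-1498/515, M5=0
seg 0: a=-5, c=M0/2=0, d=(M1−M0)/(6·3)=209/27810, b=Δ0−h0·(2M0+M1)/6=5971/3090
seg 1: a=1, c=M1/2=209/3090, d=(M2−M1)/(6·3)=-827/5562, b=Δ1−h1·(2M1+M2)/6=3299/1545
seg 2: a=4, c=M2/2=-1963/1545, d=(M3−M2)/(6·3)=9121/27810, b=Δ2−h2·(2M2+M3)/6=-4553/3090
seg 3: a=-3, c=M3/2=1039/618, d=(M4−M3)/(6·3)=-9689/27810, b=Δ3−h3·(2M3+M4)/6=-373/1545
seg 4: a=2, c=M4/2=-749/515, d=(M5−M4)/(6·2)=749/3090, b=Δ4−h4·(2M4+M5)/6=1357/3090
t_q=33/4 → seg 2, τ=9/4; S=4+-4553/3090·τ+-1963/1545·τ²+9121/27810·τ³=-26521/13184

  seg 0: a=-5 b=5971/3090 c=0 d=209/27810
  seg 1: a=1 b=3299/1545 c=209/3090 d=-827/5562
  seg 2: a=4 b=-4553/3090 c=-1963/1545 d=9121/27810
  seg 3: a=-3 b=-373/1545 c=1039/618 d=-9689/27810
  seg 4: a=2 b=1357/3090 c=-749/515 d=749/3090
S(33/4) = -26521/13184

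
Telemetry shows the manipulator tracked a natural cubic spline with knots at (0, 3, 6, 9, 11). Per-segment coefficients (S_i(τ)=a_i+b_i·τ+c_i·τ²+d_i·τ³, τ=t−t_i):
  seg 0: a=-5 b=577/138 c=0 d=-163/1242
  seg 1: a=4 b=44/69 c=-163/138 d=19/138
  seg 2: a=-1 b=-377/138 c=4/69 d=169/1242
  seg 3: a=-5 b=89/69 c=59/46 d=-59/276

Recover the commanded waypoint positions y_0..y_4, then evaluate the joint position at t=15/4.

y_0=-5 y_1=4 y_2=-1 y_3=-5 y_4=1
S(15/4) = 11399/2944

y_0 = S_0(0) = a_0 = -5
y_1 = S_1(0) = a_1 = 4
y_2 = S_2(0) = a_2 = -1
y_3 = S_3(0) = a_3 = -5
y_4 = S_3(2) = 1
t_q=15/4 is in segment 1 (τ=3/4); S_1(τ)=11399/2944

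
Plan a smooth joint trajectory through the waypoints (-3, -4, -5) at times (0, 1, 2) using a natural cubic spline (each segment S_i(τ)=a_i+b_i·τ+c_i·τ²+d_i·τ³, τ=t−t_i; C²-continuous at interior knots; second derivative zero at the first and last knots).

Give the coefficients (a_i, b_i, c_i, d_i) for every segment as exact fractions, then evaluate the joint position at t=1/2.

Δ: Δ0=-1, Δ1=-1
row 1: diag=4, rhs=0; c'=1/4, d'=0
back: M1=0
M: M0=0, M1=0, M2=0
seg 0: a=-3, c=M0/2=0, d=(M1−M0)/(6·1)=0, b=Δ0−h0·(2M0+M1)/6=-1
seg 1: a=-4, c=M1/2=0, d=(M2−M1)/(6·1)=0, b=Δ1−h1·(2M1+M2)/6=-1
t_q=1/2 → seg 0, τ=1/2; S=-3+-1·τ+0·τ²+0·τ³=-7/2

  seg 0: a=-3 b=-1 c=0 d=0
  seg 1: a=-4 b=-1 c=0 d=0
S(1/2) = -7/2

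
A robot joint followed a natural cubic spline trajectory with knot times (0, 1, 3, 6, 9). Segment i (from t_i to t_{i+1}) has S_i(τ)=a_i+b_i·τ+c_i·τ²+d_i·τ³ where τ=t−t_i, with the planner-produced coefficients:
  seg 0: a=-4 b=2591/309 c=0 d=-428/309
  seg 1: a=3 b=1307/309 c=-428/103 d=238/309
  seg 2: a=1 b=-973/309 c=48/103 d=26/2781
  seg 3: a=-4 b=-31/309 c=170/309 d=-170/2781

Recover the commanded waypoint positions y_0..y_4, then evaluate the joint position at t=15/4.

y_0 = S_0(0) = a_0 = -4
y_1 = S_1(0) = a_1 = 3
y_2 = S_2(0) = a_2 = 1
y_3 = S_3(0) = a_3 = -4
y_4 = S_3(3) = -1
t_q=15/4 is in segment 2 (τ=3/4); S_2(τ)=-3611/3296

y_0=-4 y_1=3 y_2=1 y_3=-4 y_4=-1
S(15/4) = -3611/3296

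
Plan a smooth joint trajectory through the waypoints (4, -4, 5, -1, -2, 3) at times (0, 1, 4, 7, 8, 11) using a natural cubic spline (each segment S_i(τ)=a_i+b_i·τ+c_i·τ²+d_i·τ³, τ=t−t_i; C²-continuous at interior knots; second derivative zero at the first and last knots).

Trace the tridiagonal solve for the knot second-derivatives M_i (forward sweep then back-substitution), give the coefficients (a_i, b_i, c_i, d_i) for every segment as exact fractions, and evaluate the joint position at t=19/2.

  seg 0: a=4 b=-15919/1635 c=0 d=2839/1635
  seg 1: a=-4 b=-7402/1635 c=2839/545 d=-13244/14715
  seg 2: a=5 b=3968/1635 c=-4727/1635 d=6943/14715
  seg 3: a=-1 b=-713/327 c=2216/1635 d=-286/1635
  seg 4: a=-2 b=3/545 c=1358/1635 d=-1358/14715
S(19/2) = -947/2180

Δ: Δ0=-8, Δ1=3, Δ2=-2, Δ3=-1, Δ4=5/3
row 1: diag=8, rhs=66; c'=3/8, d'=33/4
row 2: denom=12−3·3/8=87/8; d'=(-30−3·33/4)/(87/8)=-146/29
row 3: denom=8−3·8/29=208/29; d'=(6−3·-146/29)/(208/29)=153/52
row 4: denom=8−1·29/208=1635/208; d'=(16−1·153/52)/(1635/208)=2716/1635
back: M4=2716/1635
back: M3=153/52−29/208·2716/1635=4432/1635
back: M2=-146/29−8/29·4432/1635=-9454/1635
back: M1=33/4−3/8·-9454/1635=5678/545
M: M0=0, M1=5678/545, M2=-9454/1635, M3=4432/1635, M4=2716/1635, M5=0
seg 0: a=4, c=M0/2=0, d=(M1−M0)/(6·1)=2839/1635, b=Δ0−h0·(2M0+M1)/6=-15919/1635
seg 1: a=-4, c=M1/2=2839/545, d=(M2−M1)/(6·3)=-13244/14715, b=Δ1−h1·(2M1+M2)/6=-7402/1635
seg 2: a=5, c=M2/2=-4727/1635, d=(M3−M2)/(6·3)=6943/14715, b=Δ2−h2·(2M2+M3)/6=3968/1635
seg 3: a=-1, c=M3/2=2216/1635, d=(M4−M3)/(6·1)=-286/1635, b=Δ3−h3·(2M3+M4)/6=-713/327
seg 4: a=-2, c=M4/2=1358/1635, d=(M5−M4)/(6·3)=-1358/14715, b=Δ4−h4·(2M4+M5)/6=3/545
t_q=19/2 → seg 4, τ=3/2; S=-2+3/545·τ+1358/1635·τ²+-1358/14715·τ³=-947/2180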